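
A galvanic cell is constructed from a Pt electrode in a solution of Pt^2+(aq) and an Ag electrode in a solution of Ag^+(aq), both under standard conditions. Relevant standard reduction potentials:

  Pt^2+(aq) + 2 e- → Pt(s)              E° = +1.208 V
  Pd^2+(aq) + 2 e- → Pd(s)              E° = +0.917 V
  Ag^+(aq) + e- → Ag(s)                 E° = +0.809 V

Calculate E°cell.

The Pt²⁺/Pt couple has the higher E°, so Pt ion is reduced (cathode) and Ag is oxidized (anode).
E°cell = E°(cathode) − E°(anode) = +1.208 − (+0.809) = +0.399 V.

+0.399 V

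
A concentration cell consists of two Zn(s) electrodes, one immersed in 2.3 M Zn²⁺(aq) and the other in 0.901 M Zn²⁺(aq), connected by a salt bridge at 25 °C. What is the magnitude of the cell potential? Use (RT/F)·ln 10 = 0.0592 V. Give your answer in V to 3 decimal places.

0.012 V

For a concentration cell E°cell = 0, since both electrodes use the same couple.
The compartment with the higher Zn²⁺(aq) concentration (2.3 M) acts as the cathode; ions are reduced there and produced at the dilute (0.901 M) anode.
With n = 2, Ecell = −(0.0592/2)·log([dilute]/[conc]) = −(0.0592/2)·log(0.901/2.3) = +0.012 V.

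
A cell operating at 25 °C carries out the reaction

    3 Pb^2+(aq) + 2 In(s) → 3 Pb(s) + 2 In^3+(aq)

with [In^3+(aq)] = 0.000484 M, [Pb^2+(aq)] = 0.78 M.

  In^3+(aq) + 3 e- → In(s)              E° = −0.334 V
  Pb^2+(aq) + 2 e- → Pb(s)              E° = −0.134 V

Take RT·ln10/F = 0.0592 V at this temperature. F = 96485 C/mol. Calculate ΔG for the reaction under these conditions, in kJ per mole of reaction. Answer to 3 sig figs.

The standard cell potential is −0.134 − (−0.334) = +0.200 V, with n = 6 electrons in the balanced equation.
Here Q = [In^3+(aq)]^2 / [Pb^2+(aq)]^3 = 4.94×10^−7 (log Q = −6.307), giving E = +0.200 − (0.0592/6)·(−6.307) = +0.2622 V.
Finally ΔG = −nFE = −(6)(96485 C/mol)(+0.2622 V) = −152 kJ/mol.

−152 kJ/mol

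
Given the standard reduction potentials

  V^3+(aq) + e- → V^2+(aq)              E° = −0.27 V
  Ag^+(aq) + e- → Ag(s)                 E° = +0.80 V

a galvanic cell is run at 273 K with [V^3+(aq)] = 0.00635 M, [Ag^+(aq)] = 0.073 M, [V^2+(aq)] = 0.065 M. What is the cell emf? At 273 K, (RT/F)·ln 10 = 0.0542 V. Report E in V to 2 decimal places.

The Ag⁺/Ag couple has the more positive E°, so it is the cathode; V³⁺/V²⁺ is the anode.
E°cell = E°cat − E°an = +0.80 − (−0.27) = +1.07 V; n = 1.
Balancing gives Ag^+(aq) + V^2+(aq) → Ag(s) + V^3+(aq); hence Q = [V^3+(aq)] / ([Ag^+(aq)]·[V^2+(aq)]) = 1.34 (log Q = 0.127).
Applying E = E° − (RT ln10/nF)·log Q gives +1.07 − (0.0542/1)(0.127) = +1.06 V.

+1.06 V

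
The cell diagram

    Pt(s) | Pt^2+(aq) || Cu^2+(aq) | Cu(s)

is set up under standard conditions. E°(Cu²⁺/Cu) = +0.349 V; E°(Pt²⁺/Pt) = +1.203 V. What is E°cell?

−0.854 V

By convention the left-hand electrode in cell notation is the anode (oxidation) and the right-hand electrode is the cathode (reduction).
E°cell = E°(right) − E°(left) = +0.349 − (+1.203) = −0.854 V.
The negative sign shows that, as written, the cell would require an external voltage to drive the reaction.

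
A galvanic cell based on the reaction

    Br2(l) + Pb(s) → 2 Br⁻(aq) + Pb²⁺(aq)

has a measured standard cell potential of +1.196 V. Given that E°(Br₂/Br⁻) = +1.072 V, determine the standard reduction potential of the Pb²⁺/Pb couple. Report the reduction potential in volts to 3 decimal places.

In the reaction as written the Br₂/Br⁻ couple is reduced (cathode) and Pb²⁺/Pb is oxidized (anode), so E°cell = E°(Br₂/Br⁻) − E°(Pb²⁺/Pb).
E°(Pb²⁺/Pb) = E°(cathode) − E°cell = +1.072 − (+1.196) = −0.124 V.

−0.124 V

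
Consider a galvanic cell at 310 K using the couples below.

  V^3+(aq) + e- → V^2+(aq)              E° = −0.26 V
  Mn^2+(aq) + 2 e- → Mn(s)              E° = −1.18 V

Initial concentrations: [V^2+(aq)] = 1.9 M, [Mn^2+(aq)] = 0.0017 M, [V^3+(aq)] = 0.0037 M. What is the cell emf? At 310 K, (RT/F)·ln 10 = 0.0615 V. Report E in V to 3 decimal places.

+0.838 V

The V³⁺/V²⁺ couple has the more positive E°, so it is the cathode; Mn²⁺/Mn is the anode.
The standard potential is −0.26 − (−1.18) = +0.92 V and the balanced reaction transfers n = 2 electrons.
The balanced reaction is 2 V^3+(aq) + Mn(s) → 2 V^2+(aq) + Mn^2+(aq), so Q = ([V^2+(aq)]^2·[Mn^2+(aq)]) / [V^3+(aq)]^2 = 448 and log Q = 2.652.
Applying E = E° − (RT ln10/nF)·log Q gives +0.92 − (0.0615/2)(2.652) = +0.838 V.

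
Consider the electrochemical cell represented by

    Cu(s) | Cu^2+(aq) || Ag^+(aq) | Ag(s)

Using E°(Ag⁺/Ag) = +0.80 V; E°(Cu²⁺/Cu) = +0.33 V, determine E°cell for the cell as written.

+0.47 V

By convention the left-hand electrode in cell notation is the anode (oxidation) and the right-hand electrode is the cathode (reduction).
E°cell = E°(right) − E°(left) = +0.80 − (+0.33) = +0.47 V.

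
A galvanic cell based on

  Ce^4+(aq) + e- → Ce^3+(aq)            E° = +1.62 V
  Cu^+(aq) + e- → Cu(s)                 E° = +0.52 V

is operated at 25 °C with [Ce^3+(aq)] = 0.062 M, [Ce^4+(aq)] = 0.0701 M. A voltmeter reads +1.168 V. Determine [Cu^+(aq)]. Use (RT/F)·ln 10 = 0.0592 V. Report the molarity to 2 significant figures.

0.080 M

With Ce⁴⁺/Ce³⁺ at the cathode and Cu⁺/Cu at the anode, E°cell = +1.62 − (+0.52) = +1.10 V (n = 1).
From the Nernst equation, log Q = n(E° − E)/0.0592 = 1·(+1.10 − (+1.168))/0.0592 = −1.149.
For Ce^4+(aq) + Cu(s) → Ce^3+(aq) + Cu^+(aq), the reaction quotient is Q = ([Ce^3+(aq)]·[Cu^+(aq)]) / [Ce^4+(aq)].
Solving for the unknown gives log [Cu^+(aq)] = −1.096, so [Cu^+(aq)] ≈ 0.080 M.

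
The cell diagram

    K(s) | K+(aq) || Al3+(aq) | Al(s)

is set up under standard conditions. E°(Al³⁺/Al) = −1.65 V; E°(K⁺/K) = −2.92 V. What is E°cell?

By convention the left-hand electrode in cell notation is the anode (oxidation) and the right-hand electrode is the cathode (reduction).
E°cell = E°(right) − E°(left) = −1.65 − (−2.92) = +1.27 V.

+1.27 V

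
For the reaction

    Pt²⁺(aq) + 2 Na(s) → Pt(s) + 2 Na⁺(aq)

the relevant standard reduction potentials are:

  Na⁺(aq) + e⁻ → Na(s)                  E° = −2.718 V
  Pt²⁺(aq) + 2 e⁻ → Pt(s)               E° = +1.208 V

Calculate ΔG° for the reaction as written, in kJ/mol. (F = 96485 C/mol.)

In the reaction as written Pt²⁺(aq) is reduced, so the Pt²⁺/Pt couple is the cathode and Na⁺/Na is the anode.
E°cell = +1.208 − (−2.718) = +3.926 V; balancing electrons gives n = 2.
ΔG° = −nFE°cell = −(2)(96485)(+3.926) J/mol = −758 kJ/mol.

−758 kJ/mol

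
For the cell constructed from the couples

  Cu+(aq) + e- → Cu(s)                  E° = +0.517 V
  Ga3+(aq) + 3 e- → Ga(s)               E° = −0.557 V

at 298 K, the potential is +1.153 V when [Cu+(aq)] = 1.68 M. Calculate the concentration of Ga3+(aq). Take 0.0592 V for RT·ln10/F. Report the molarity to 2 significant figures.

0.00047 M

The Cu⁺/Cu couple has the larger reduction potential, so it is the cathode: E°cell = +0.517 − (−0.557) = +1.074 V and n = 3.
From the Nernst equation, log Q = n(E° − E)/0.0592 = 3·(+1.074 − (+1.153))/0.0592 = −4.003.
For 3 Cu+(aq) + Ga(s) → 3 Cu(s) + Ga3+(aq), the reaction quotient is Q = [Ga3+(aq)] / [Cu+(aq)]^3.
Isolating [Ga3+(aq)] in Q = 10^{−4.003} yields log [Ga3+(aq)] = −3.327, i.e. 0.00047 M.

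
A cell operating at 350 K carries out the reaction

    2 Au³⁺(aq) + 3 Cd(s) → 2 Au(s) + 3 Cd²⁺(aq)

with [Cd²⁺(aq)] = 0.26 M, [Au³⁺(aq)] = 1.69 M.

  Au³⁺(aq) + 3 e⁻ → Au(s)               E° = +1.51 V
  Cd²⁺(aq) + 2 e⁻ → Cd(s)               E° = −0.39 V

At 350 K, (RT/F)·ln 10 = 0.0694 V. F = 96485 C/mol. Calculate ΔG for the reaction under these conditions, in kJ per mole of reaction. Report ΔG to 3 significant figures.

−1110 kJ/mol

E°cell = +1.51 − (−0.39) = +1.90 V; the balanced reaction transfers n = 6 electrons.
Q = [Cd²⁺(aq)]^3 / [Au³⁺(aq)]^2 = 0.00615, so log Q = −2.211 and E = +1.90 − (0.0694/6)(−2.211) = +1.9256 V.
ΔG = −nFE = −(6)(96485)(+1.9256) J/mol = −1110 kJ/mol.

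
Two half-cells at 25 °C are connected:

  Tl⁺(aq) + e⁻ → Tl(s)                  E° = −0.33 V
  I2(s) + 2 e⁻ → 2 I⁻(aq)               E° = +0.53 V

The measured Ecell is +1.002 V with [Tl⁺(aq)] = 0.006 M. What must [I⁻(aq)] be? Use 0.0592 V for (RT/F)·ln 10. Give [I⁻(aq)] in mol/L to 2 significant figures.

0.67 M

With I₂/I⁻ at the cathode and Tl⁺/Tl at the anode, E°cell = +0.53 − (−0.33) = +0.86 V (n = 2).
Since E = E° − (0.0592/n)·log Q, log Q = n(E° − E)/0.0592 = −4.797.
For I2(s) + 2 Tl(s) → 2 I⁻(aq) + 2 Tl⁺(aq), the reaction quotient is Q = [I⁻(aq)]^2·[Tl⁺(aq)]^2.
Solving for the unknown gives log [I⁻(aq)] = −0.177, so [I⁻(aq)] ≈ 0.67 M.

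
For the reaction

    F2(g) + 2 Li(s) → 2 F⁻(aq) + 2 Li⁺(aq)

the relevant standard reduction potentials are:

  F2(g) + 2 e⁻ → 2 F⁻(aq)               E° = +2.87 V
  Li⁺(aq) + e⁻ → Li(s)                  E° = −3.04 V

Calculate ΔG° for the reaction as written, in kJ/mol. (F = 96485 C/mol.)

−1140 kJ/mol

In the reaction as written F2(g) is reduced, so the F₂/F⁻ couple is the cathode and Li⁺/Li is the anode.
E°cell = +2.87 − (−3.04) = +5.91 V; balancing electrons gives n = 2.
ΔG° = −nFE°cell = −(2)(96485)(+5.91) J/mol = −1140 kJ/mol.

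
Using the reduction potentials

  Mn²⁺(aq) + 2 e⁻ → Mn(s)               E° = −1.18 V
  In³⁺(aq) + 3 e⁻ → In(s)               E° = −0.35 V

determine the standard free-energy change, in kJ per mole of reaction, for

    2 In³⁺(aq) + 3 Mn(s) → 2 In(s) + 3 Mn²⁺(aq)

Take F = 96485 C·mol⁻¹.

−480 kJ/mol

In the reaction as written In³⁺(aq) is reduced, so the In³⁺/In couple is the cathode and Mn²⁺/Mn is the anode.
E°cell = −0.35 − (−1.18) = +0.83 V; balancing electrons gives n = 6.
ΔG° = −nFE°cell = −(6)(96485)(+0.83) J/mol = −480 kJ/mol.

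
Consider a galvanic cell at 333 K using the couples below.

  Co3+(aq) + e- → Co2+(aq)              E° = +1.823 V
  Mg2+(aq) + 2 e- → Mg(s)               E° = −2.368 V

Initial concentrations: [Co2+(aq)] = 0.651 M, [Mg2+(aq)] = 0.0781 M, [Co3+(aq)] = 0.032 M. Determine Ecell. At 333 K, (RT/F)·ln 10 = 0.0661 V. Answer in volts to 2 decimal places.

Co³⁺/Co²⁺ is reduced (cathode, E° = +1.823 V) and Mg²⁺/Mg is oxidized (anode).
E°cell = +1.823 − (−2.368) = +4.191 V, with n = 2 electrons transferred.
Balancing gives 2 Co3+(aq) + Mg(s) → 2 Co2+(aq) + Mg2+(aq); hence Q = ([Co2+(aq)]^2·[Mg2+(aq)]) / [Co3+(aq)]^2 = 32.3 (log Q = 1.510).
Applying E = E° − (RT ln10/nF)·log Q gives +4.191 − (0.0661/2)(1.510) = +4.14 V.

+4.14 V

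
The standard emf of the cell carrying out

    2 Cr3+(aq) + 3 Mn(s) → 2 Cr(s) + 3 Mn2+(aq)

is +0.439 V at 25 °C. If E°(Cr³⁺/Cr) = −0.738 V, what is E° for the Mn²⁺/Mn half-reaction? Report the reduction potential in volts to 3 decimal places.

−1.177 V

In the reaction as written the Cr³⁺/Cr couple is reduced (cathode) and Mn²⁺/Mn is oxidized (anode), so E°cell = E°(Cr³⁺/Cr) − E°(Mn²⁺/Mn).
E°(Mn²⁺/Mn) = E°(cathode) − E°cell = −0.738 − (+0.439) = −1.177 V.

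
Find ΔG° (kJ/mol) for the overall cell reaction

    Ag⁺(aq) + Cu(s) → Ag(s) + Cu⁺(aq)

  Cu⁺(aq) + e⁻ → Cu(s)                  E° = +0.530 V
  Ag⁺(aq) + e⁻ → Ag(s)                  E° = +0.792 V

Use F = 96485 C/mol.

−25.3 kJ/mol

In the reaction as written Ag⁺(aq) is reduced, so the Ag⁺/Ag couple is the cathode and Cu⁺/Cu is the anode.
E°cell = +0.792 − (+0.530) = +0.262 V; balancing electrons gives n = 1.
ΔG° = −nFE°cell = −(1)(96485)(+0.262) J/mol = −25.3 kJ/mol.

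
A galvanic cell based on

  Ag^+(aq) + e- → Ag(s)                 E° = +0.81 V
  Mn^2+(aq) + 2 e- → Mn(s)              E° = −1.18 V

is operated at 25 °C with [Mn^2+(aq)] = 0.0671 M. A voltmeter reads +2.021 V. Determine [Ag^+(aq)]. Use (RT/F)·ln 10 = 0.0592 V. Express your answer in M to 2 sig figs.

The Ag⁺/Ag couple has the larger reduction potential, so it is the cathode: E°cell = +0.81 − (−1.18) = +1.99 V and n = 2.
Since E = E° − (0.0592/n)·log Q, log Q = n(E° − E)/0.0592 = −1.047.
Balancing electrons gives 2 Ag^+(aq) + Mn(s) → 2 Ag(s) + Mn^2+(aq); thus Q = [Mn^2+(aq)] / [Ag^+(aq)]^2.
Substituting the known concentrations and solving, log [Ag^+(aq)] = −0.063 and [Ag^+(aq)] = 0.86 M.

0.86 M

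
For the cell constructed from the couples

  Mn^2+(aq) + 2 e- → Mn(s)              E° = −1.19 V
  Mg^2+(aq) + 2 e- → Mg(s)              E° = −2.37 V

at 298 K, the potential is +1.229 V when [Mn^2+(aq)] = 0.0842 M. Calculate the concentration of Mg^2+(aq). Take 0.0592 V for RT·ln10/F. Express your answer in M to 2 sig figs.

0.0019 M

Mn²⁺/Mn is the cathode (higher E°); E°cell = −1.19 − (−2.37) = +1.18 V with n = 2.
Rearranging E = E° − (0.0592/n)·log Q gives log Q = 2(+1.18 − (+1.229))/0.0592 = −1.655.
The balanced reaction is Mn^2+(aq) + Mg(s) → Mn(s) + Mg^2+(aq), so Q = [Mg^2+(aq)] / [Mn^2+(aq)].
Isolating [Mg^2+(aq)] in Q = 10^{−1.655} yields log [Mg^2+(aq)] = −2.730, i.e. 0.0019 M.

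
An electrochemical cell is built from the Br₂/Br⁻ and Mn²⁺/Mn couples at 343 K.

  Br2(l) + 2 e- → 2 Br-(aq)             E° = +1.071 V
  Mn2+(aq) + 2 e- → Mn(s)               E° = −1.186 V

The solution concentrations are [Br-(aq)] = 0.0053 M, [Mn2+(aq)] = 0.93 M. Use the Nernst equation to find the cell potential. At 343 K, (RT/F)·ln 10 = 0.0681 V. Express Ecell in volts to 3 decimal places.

+2.413 V

Since E°(Br₂/Br⁻) > E°(Mn²⁺/Mn), Br₂/Br⁻ serves as the cathode.
E°cell = +1.071 − (−1.186) = +2.257 V, with n = 2 electrons transferred.
Balancing gives Br2(l) + Mn(s) → 2 Br-(aq) + Mn2+(aq); hence Q = [Br-(aq)]^2·[Mn2+(aq)] = 2.61×10^−5 (log Q = −4.583).
By the Nernst equation, E = +2.257 − (0.0681/2)·(−4.583) = +2.413 V.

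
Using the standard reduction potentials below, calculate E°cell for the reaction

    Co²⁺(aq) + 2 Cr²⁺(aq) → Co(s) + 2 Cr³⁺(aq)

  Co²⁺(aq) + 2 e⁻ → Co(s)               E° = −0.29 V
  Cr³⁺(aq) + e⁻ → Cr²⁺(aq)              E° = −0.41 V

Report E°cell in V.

In the reaction as written, Co²⁺(aq) is reduced (cathode) and Cr³⁺(aq) is produced by oxidation at the anode.
E°cell = E°(cathode) − E°(anode) = −0.29 − (−0.41) = +0.12 V.
The positive value indicates the reaction is spontaneous as written.

+0.12 V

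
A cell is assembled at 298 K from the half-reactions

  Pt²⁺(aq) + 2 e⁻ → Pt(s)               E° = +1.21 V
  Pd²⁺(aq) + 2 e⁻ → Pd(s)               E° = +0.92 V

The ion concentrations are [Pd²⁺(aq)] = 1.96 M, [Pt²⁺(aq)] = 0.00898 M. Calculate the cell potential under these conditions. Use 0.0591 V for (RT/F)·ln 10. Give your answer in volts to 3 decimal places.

The Pt²⁺/Pt couple has the more positive E°, so it is the cathode; Pd²⁺/Pd is the anode.
E°cell = E°cat − E°an = +1.21 − (+0.92) = +0.29 V; n = 2.
For the overall reaction Pt²⁺(aq) + Pd(s) → Pt(s) + Pd²⁺(aq), Q = [Pd²⁺(aq)] / [Pt²⁺(aq)] = 218, giving log Q = 2.339.
By the Nernst equation, E = +0.29 − (0.0591/2)·(2.339) = +0.221 V.

+0.221 V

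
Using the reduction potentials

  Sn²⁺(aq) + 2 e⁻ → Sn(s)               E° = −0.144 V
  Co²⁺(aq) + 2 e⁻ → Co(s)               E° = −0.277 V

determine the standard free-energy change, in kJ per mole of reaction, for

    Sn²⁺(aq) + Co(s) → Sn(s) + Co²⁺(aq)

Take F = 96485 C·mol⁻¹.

In the reaction as written Sn²⁺(aq) is reduced, so the Sn²⁺/Sn couple is the cathode and Co²⁺/Co is the anode.
E°cell = −0.144 − (−0.277) = +0.133 V; balancing electrons gives n = 2.
ΔG° = −nFE°cell = −(2)(96485)(+0.133) J/mol = −25.7 kJ/mol.

−25.7 kJ/mol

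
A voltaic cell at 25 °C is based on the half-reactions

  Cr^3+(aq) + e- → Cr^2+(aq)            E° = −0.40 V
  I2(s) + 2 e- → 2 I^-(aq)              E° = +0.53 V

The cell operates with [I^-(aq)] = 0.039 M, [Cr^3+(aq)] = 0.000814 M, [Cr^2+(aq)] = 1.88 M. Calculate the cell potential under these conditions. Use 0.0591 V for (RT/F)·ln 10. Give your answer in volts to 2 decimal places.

+1.21 V

The I₂/I⁻ couple has the more positive E°, so it is the cathode; Cr³⁺/Cr²⁺ is the anode.
The standard potential is +0.53 − (−0.40) = +0.93 V and the balanced reaction transfers n = 2 electrons.
The balanced reaction is I2(s) + 2 Cr^2+(aq) → 2 I^-(aq) + 2 Cr^3+(aq), so Q = ([I^-(aq)]^2·[Cr^3+(aq)]^2) / [Cr^2+(aq)]^2 = 2.85×10^−10 and log Q = −9.545.
By the Nernst equation, E = +0.93 − (0.0591/2)·(−9.545) = +1.21 V.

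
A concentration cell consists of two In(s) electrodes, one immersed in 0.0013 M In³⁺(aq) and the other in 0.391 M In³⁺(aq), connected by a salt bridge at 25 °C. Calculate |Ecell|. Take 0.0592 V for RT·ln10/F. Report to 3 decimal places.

0.049 V

For a concentration cell E°cell = 0, since both electrodes use the same couple.
The compartment with the higher In³⁺(aq) concentration (0.391 M) acts as the cathode; ions are reduced there and produced at the dilute (0.0013 M) anode.
With n = 3, Ecell = −(0.0592/3)·log([dilute]/[conc]) = −(0.0592/3)·log(0.0013/0.391) = +0.049 V.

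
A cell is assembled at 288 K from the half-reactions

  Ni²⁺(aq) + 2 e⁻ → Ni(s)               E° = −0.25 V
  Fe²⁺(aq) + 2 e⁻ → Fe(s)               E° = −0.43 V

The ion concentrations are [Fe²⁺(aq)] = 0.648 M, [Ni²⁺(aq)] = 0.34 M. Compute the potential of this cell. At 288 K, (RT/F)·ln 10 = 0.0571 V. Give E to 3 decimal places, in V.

+0.172 V

Since E°(Ni²⁺/Ni) > E°(Fe²⁺/Fe), Ni²⁺/Ni serves as the cathode.
E°cell = E°cat − E°an = −0.25 − (−0.43) = +0.18 V; n = 2.
For the overall reaction Ni²⁺(aq) + Fe(s) → Ni(s) + Fe²⁺(aq), Q = [Fe²⁺(aq)] / [Ni²⁺(aq)] = 1.91, giving log Q = 0.280.
Applying E = E° − (RT ln10/nF)·log Q gives +0.18 − (0.0571/2)(0.280) = +0.172 V.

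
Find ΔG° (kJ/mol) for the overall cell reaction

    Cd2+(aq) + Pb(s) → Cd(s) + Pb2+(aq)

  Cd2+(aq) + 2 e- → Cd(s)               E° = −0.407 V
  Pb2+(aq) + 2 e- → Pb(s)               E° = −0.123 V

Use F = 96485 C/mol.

In the reaction as written Cd2+(aq) is reduced, so the Cd²⁺/Cd couple is the cathode and Pb²⁺/Pb is the anode.
E°cell = −0.407 − (−0.123) = −0.284 V; balancing electrons gives n = 2.
ΔG° = −nFE°cell = −(2)(96485)(−0.284) J/mol = +54.8 kJ/mol.

+54.8 kJ/mol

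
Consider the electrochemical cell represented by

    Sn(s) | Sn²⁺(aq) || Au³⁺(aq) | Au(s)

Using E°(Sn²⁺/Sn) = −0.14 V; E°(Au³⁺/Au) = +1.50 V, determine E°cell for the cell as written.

+1.64 V

By convention the left-hand electrode in cell notation is the anode (oxidation) and the right-hand electrode is the cathode (reduction).
E°cell = E°(right) − E°(left) = +1.50 − (−0.14) = +1.64 V.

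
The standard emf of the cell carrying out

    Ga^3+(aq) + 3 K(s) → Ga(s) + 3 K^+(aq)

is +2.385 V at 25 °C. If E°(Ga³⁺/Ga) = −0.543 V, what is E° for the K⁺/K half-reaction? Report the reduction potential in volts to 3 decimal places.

In the reaction as written the Ga³⁺/Ga couple is reduced (cathode) and K⁺/K is oxidized (anode), so E°cell = E°(Ga³⁺/Ga) − E°(K⁺/K).
E°(K⁺/K) = E°(cathode) − E°cell = −0.543 − (+2.385) = −2.928 V.

−2.928 V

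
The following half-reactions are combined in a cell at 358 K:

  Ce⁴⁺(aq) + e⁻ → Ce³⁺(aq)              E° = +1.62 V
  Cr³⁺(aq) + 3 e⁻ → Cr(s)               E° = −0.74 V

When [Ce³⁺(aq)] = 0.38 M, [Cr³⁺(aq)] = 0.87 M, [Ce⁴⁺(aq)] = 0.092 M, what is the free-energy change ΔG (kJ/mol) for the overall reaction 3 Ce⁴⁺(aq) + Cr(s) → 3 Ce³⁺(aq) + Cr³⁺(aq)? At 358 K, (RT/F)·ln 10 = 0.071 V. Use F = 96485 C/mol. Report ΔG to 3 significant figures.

E°cell = +1.62 − (−0.74) = +2.36 V; the balanced reaction transfers n = 3 electrons.
Q = ([Ce³⁺(aq)]^3·[Cr³⁺(aq)]) / [Ce⁴⁺(aq)]^3 = 61.3, so log Q = 1.788 and E = +2.36 − (0.071/3)(1.788) = +2.3177 V.
Finally ΔG = −nFE = −(3)(96485 C/mol)(+2.3177 V) = −671 kJ/mol.

−671 kJ/mol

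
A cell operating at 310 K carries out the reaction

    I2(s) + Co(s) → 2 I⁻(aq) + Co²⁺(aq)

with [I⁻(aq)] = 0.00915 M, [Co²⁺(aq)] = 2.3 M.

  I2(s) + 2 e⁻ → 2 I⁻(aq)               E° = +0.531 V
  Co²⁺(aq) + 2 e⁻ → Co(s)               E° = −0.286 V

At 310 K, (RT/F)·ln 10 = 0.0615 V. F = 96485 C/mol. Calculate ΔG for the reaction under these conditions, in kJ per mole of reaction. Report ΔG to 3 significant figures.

−180 kJ/mol

With I₂/I⁻ reduced at the cathode, E°cell = +0.531 − (−0.286) = +0.817 V and n = 2.
Q = [I⁻(aq)]^2·[Co²⁺(aq)] = 0.000193, so log Q = −3.715 and E = +0.817 − (0.0615/2)(−3.715) = +0.9312 V.
Finally ΔG = −nFE = −(2)(96485 C/mol)(+0.9312 V) = −180 kJ/mol.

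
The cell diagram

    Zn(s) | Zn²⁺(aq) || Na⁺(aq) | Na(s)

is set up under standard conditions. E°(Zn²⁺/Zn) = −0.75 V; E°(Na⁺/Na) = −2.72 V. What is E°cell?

By convention the left-hand electrode in cell notation is the anode (oxidation) and the right-hand electrode is the cathode (reduction).
E°cell = E°(right) − E°(left) = −2.72 − (−0.75) = −1.97 V.
The negative sign shows that, as written, the cell would require an external voltage to drive the reaction.

−1.97 V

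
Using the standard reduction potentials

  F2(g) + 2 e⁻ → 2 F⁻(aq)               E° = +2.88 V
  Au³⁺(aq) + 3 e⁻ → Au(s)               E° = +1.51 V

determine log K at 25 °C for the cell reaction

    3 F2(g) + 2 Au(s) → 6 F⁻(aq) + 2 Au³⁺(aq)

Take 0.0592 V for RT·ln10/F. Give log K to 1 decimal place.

log K = 138.9

The F₂/F⁻ couple is reduced (cathode); E°cell = +2.88 − (+1.51) = +1.37 V with n = 6.
At equilibrium E = 0, so log K = nE°cell / 0.0592 = (6)(+1.37) / 0.0592 = 138.9.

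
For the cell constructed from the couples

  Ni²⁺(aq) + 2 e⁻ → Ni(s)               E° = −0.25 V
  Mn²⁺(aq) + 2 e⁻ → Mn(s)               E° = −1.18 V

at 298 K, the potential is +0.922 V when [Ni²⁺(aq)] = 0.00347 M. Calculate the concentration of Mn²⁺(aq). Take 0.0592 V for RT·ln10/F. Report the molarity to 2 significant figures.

0.0065 M

Ni²⁺/Ni is the cathode (higher E°); E°cell = −0.25 − (−1.18) = +0.93 V with n = 2.
Since E = E° − (0.0592/n)·log Q, log Q = n(E° − E)/0.0592 = 0.270.
Balancing electrons gives Ni²⁺(aq) + Mn(s) → Ni(s) + Mn²⁺(aq); thus Q = [Mn²⁺(aq)] / [Ni²⁺(aq)].
Isolating [Mn²⁺(aq)] in Q = 10^{0.270} yields log [Mn²⁺(aq)] = −2.190, i.e. 0.0065 M.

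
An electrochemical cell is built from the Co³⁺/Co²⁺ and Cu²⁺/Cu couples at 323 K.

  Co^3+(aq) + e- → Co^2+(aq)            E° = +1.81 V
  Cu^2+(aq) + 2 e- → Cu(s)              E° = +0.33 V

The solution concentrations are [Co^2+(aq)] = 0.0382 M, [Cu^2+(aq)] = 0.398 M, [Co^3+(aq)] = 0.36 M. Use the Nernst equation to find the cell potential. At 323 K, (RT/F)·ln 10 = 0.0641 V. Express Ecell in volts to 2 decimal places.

+1.56 V

Co³⁺/Co²⁺ is reduced (cathode, E° = +1.81 V) and Cu²⁺/Cu is oxidized (anode).
E°cell = +1.81 − (+0.33) = +1.48 V, with n = 2 electrons transferred.
The balanced reaction is 2 Co^3+(aq) + Cu(s) → 2 Co^2+(aq) + Cu^2+(aq), so Q = ([Co^2+(aq)]^2·[Cu^2+(aq)]) / [Co^3+(aq)]^2 = 0.00448 and log Q = −2.349.
Applying E = E° − (RT ln10/nF)·log Q gives +1.48 − (0.0641/2)(−2.349) = +1.56 V.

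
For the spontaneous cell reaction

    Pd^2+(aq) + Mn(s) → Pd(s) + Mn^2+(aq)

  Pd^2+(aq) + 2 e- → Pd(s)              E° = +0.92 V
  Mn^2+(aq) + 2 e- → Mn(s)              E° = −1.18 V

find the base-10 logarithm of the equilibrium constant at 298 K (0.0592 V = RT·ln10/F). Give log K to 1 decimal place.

The Pd²⁺/Pd couple is reduced (cathode); E°cell = +0.92 − (−1.18) = +2.10 V with n = 2.
At equilibrium E = 0, so log K = nE°cell / 0.0592 = (2)(+2.10) / 0.0592 = 70.9.

log K = 70.9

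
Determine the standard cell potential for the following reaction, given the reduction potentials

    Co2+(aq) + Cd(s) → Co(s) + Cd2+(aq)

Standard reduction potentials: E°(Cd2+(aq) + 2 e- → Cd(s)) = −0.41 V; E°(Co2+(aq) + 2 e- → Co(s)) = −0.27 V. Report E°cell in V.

In the reaction as written, Co2+(aq) is reduced (cathode) and Cd2+(aq) is produced by oxidation at the anode.
E°cell = E°(cathode) − E°(anode) = −0.27 − (−0.41) = +0.14 V.

+0.14 V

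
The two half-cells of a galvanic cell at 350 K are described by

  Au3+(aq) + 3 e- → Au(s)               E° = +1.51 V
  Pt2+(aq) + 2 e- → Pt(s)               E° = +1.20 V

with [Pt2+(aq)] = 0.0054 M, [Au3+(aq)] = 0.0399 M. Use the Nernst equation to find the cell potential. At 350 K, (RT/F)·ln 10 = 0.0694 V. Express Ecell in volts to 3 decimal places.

The Au³⁺/Au couple has the more positive E°, so it is the cathode; Pt²⁺/Pt is the anode.
The standard potential is +1.51 − (+1.20) = +0.31 V and the balanced reaction transfers n = 6 electrons.
Balancing gives 2 Au3+(aq) + 3 Pt(s) → 2 Au(s) + 3 Pt2+(aq); hence Q = [Pt2+(aq)]^3 / [Au3+(aq)]^2 = 9.89×10^−5 (log Q = −4.005).
Applying E = E° − (RT ln10/nF)·log Q gives +0.31 − (0.0694/6)(−4.005) = +0.356 V.

+0.356 V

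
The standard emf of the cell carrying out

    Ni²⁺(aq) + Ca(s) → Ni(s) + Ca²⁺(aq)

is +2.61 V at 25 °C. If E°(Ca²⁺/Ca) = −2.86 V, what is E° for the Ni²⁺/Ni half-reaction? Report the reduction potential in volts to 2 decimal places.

In the reaction as written the Ni²⁺/Ni couple is reduced (cathode) and Ca²⁺/Ca is oxidized (anode), so E°cell = E°(Ni²⁺/Ni) − E°(Ca²⁺/Ca).
E°(Ni²⁺/Ni) = E°cell + E°(anode) = +2.61 + (−2.86) = −0.25 V.

−0.25 V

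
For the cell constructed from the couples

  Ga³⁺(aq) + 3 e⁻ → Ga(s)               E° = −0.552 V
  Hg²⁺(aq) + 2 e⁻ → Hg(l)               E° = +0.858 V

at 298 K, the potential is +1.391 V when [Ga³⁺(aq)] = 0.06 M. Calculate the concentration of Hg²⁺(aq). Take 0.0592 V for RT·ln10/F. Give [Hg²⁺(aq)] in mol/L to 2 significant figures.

0.035 M

Hg²⁺/Hg is the cathode (higher E°); E°cell = +0.858 − (−0.552) = +1.410 V with n = 6.
From the Nernst equation, log Q = n(E° − E)/0.0592 = 6·(+1.410 − (+1.391))/0.0592 = 1.926.
Balancing electrons gives 3 Hg²⁺(aq) + 2 Ga(s) → 3 Hg(l) + 2 Ga³⁺(aq); thus Q = [Ga³⁺(aq)]^2 / [Hg²⁺(aq)]^3.
Solving for the unknown gives log [Hg²⁺(aq)] = −1.457, so [Hg²⁺(aq)] ≈ 0.035 M.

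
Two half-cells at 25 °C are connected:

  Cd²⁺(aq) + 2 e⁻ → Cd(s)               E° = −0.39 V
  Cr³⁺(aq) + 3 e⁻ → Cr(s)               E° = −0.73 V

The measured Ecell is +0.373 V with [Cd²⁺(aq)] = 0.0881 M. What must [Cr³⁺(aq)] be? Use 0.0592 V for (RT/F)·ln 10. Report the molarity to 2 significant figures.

Cd²⁺/Cd is the cathode (higher E°); E°cell = −0.39 − (−0.73) = +0.34 V with n = 6.
Rearranging E = E° − (0.0592/n)·log Q gives log Q = 6(+0.34 − (+0.373))/0.0592 = −3.345.
For 3 Cd²⁺(aq) + 2 Cr(s) → 3 Cd(s) + 2 Cr³⁺(aq), the reaction quotient is Q = [Cr³⁺(aq)]^2 / [Cd²⁺(aq)]^3.
Isolating [Cr³⁺(aq)] in Q = 10^{−3.345} yields log [Cr³⁺(aq)] = −3.255, i.e. 0.00056 M.

0.00056 M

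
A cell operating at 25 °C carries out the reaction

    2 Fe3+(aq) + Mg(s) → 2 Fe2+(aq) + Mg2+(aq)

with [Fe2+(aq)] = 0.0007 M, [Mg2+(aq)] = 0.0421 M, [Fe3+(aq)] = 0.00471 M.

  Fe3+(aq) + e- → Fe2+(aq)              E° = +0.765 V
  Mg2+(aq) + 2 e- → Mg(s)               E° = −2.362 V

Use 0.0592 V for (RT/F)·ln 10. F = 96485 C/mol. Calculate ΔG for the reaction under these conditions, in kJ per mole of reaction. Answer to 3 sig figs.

−621 kJ/mol

The standard cell potential is +0.765 − (−2.362) = +3.127 V, with n = 2 electrons in the balanced equation.
Q = ([Fe2+(aq)]^2·[Mg2+(aq)]) / [Fe3+(aq)]^2 = 0.00093, so log Q = −3.032 and E = +3.127 − (0.0592/2)(−3.032) = +3.2167 V.
Then ΔG = −nFE = −2 × 96485 × +3.2167 J/mol = −621 kJ/mol.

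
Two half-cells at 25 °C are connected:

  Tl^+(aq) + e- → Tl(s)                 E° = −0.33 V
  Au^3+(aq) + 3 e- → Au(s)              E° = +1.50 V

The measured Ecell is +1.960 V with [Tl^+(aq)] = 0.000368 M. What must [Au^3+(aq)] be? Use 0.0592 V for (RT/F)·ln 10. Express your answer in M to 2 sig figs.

Au³⁺/Au is the cathode (higher E°); E°cell = +1.50 − (−0.33) = +1.83 V with n = 3.
Rearranging E = E° − (0.0592/n)·log Q gives log Q = 3(+1.83 − (+1.960))/0.0592 = −6.588.
For Au^3+(aq) + 3 Tl(s) → Au(s) + 3 Tl^+(aq), the reaction quotient is Q = [Tl^+(aq)]^3 / [Au^3+(aq)].
Isolating [Au^3+(aq)] in Q = 10^{−6.588} yields log [Au^3+(aq)] = −3.714, i.e. 0.00019 M.

0.00019 M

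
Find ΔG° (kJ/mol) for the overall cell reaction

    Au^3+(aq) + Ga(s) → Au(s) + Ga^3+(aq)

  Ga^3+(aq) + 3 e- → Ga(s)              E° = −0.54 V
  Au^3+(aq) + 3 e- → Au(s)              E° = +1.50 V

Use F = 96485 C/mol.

−590 kJ/mol

In the reaction as written Au^3+(aq) is reduced, so the Au³⁺/Au couple is the cathode and Ga³⁺/Ga is the anode.
E°cell = +1.50 − (−0.54) = +2.04 V; balancing electrons gives n = 3.
ΔG° = −nFE°cell = −(3)(96485)(+2.04) J/mol = −590 kJ/mol.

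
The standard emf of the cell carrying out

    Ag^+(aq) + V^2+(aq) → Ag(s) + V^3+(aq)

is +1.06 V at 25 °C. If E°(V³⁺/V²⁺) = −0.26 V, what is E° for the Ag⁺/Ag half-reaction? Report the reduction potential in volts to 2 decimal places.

+0.80 V

In the reaction as written the Ag⁺/Ag couple is reduced (cathode) and V³⁺/V²⁺ is oxidized (anode), so E°cell = E°(Ag⁺/Ag) − E°(V³⁺/V²⁺).
E°(Ag⁺/Ag) = E°cell + E°(anode) = +1.06 + (−0.26) = +0.80 V.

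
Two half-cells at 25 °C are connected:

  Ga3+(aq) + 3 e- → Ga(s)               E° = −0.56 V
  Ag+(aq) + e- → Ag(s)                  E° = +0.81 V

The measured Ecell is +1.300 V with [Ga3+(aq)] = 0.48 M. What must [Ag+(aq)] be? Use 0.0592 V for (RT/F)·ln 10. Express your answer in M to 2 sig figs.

The Ag⁺/Ag couple has the larger reduction potential, so it is the cathode: E°cell = +0.81 − (−0.56) = +1.37 V and n = 3.
From the Nernst equation, log Q = n(E° − E)/0.0592 = 3·(+1.37 − (+1.300))/0.0592 = 3.547.
The balanced reaction is 3 Ag+(aq) + Ga(s) → 3 Ag(s) + Ga3+(aq), so Q = [Ga3+(aq)] / [Ag+(aq)]^3.
Isolating [Ag+(aq)] in Q = 10^{3.547} yields log [Ag+(aq)] = −1.289, i.e. 0.051 M.

0.051 M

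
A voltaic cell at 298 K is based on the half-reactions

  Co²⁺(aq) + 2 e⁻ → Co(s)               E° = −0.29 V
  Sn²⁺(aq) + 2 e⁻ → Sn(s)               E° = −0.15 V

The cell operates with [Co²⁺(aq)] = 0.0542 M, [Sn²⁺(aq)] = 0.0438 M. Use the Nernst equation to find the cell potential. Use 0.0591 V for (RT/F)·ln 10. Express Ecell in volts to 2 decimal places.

+0.14 V

Sn²⁺/Sn is reduced (cathode, E° = −0.15 V) and Co²⁺/Co is oxidized (anode).
The standard potential is −0.15 − (−0.29) = +0.14 V and the balanced reaction transfers n = 2 electrons.
The balanced reaction is Sn²⁺(aq) + Co(s) → Sn(s) + Co²⁺(aq), so Q = [Co²⁺(aq)] / [Sn²⁺(aq)] = 1.24 and log Q = 0.093.
By the Nernst equation, E = +0.14 − (0.0591/2)·(0.093) = +0.14 V.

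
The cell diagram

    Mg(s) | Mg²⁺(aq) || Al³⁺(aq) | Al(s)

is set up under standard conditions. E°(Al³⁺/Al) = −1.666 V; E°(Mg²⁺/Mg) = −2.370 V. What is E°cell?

By convention the left-hand electrode in cell notation is the anode (oxidation) and the right-hand electrode is the cathode (reduction).
E°cell = E°(right) − E°(left) = −1.666 − (−2.370) = +0.704 V.

+0.704 V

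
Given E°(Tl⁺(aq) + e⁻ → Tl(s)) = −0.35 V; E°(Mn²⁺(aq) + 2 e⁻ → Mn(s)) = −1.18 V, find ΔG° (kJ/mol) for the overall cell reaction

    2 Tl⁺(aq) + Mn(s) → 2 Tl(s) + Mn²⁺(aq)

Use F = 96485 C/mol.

−160 kJ/mol

In the reaction as written Tl⁺(aq) is reduced, so the Tl⁺/Tl couple is the cathode and Mn²⁺/Mn is the anode.
E°cell = −0.35 − (−1.18) = +0.83 V; balancing electrons gives n = 2.
ΔG° = −nFE°cell = −(2)(96485)(+0.83) J/mol = −160 kJ/mol.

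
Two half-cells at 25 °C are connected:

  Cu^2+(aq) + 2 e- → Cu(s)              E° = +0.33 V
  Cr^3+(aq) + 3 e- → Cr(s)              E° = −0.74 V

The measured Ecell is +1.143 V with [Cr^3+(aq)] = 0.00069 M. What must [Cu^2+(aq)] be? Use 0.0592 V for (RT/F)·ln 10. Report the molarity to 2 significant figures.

With Cu²⁺/Cu at the cathode and Cr³⁺/Cr at the anode, E°cell = +0.33 − (−0.74) = +1.07 V (n = 6).
Since E = E° − (0.0592/n)·log Q, log Q = n(E° − E)/0.0592 = −7.399.
Balancing electrons gives 3 Cu^2+(aq) + 2 Cr(s) → 3 Cu(s) + 2 Cr^3+(aq); thus Q = [Cr^3+(aq)]^2 / [Cu^2+(aq)]^3.
Solving for the unknown gives log [Cu^2+(aq)] = 0.359, so [Cu^2+(aq)] ≈ 2.3 M.

2.3 M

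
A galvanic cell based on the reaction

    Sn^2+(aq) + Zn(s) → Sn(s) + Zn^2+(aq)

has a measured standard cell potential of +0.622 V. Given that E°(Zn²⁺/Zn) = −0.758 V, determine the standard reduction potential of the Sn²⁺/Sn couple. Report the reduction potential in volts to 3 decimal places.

−0.136 V

In the reaction as written the Sn²⁺/Sn couple is reduced (cathode) and Zn²⁺/Zn is oxidized (anode), so E°cell = E°(Sn²⁺/Sn) − E°(Zn²⁺/Zn).
E°(Sn²⁺/Sn) = E°cell + E°(anode) = +0.622 + (−0.758) = −0.136 V.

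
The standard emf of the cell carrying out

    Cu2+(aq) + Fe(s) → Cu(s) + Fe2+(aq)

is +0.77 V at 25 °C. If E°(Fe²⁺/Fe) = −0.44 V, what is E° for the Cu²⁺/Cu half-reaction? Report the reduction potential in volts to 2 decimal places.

In the reaction as written the Cu²⁺/Cu couple is reduced (cathode) and Fe²⁺/Fe is oxidized (anode), so E°cell = E°(Cu²⁺/Cu) − E°(Fe²⁺/Fe).
E°(Cu²⁺/Cu) = E°cell + E°(anode) = +0.77 + (−0.44) = +0.33 V.

+0.33 V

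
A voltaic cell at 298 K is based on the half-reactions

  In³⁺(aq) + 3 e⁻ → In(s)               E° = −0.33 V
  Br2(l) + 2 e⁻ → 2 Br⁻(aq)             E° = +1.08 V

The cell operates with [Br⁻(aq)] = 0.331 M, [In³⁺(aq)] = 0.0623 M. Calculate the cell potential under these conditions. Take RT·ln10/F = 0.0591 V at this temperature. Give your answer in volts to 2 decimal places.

Br₂/Br⁻ is reduced (cathode, E° = +1.08 V) and In³⁺/In is oxidized (anode).
The standard potential is +1.08 − (−0.33) = +1.41 V and the balanced reaction transfers n = 6 electrons.
For the overall reaction 3 Br2(l) + 2 In(s) → 6 Br⁻(aq) + 2 In³⁺(aq), Q = [Br⁻(aq)]^6·[In³⁺(aq)]^2 = 5.1×10^−6, giving log Q = −5.292.
Applying E = E° − (RT ln10/nF)·log Q gives +1.41 − (0.0591/6)(−5.292) = +1.46 V.

+1.46 V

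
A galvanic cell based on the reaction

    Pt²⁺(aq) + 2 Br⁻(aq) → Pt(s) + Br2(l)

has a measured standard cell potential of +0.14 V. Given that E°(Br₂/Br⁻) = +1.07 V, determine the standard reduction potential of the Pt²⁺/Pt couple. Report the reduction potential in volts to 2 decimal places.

+1.21 V

In the reaction as written the Pt²⁺/Pt couple is reduced (cathode) and Br₂/Br⁻ is oxidized (anode), so E°cell = E°(Pt²⁺/Pt) − E°(Br₂/Br⁻).
E°(Pt²⁺/Pt) = E°cell + E°(anode) = +0.14 + (+1.07) = +1.21 V.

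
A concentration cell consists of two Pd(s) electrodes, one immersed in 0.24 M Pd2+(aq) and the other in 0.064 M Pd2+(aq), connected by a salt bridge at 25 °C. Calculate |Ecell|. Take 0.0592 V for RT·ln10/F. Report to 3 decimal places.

For a concentration cell E°cell = 0, since both electrodes use the same couple.
The compartment with the higher Pd2+(aq) concentration (0.24 M) acts as the cathode; ions are reduced there and produced at the dilute (0.064 M) anode.
With n = 2, Ecell = −(0.0592/2)·log([dilute]/[conc]) = −(0.0592/2)·log(0.064/0.24) = +0.017 V.

0.017 V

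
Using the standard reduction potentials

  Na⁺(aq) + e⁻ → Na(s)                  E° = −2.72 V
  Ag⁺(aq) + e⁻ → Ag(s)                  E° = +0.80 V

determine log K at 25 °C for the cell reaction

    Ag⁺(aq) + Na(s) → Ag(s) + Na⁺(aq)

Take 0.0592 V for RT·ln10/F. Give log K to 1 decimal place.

The Ag⁺/Ag couple is reduced (cathode); E°cell = +0.80 − (−2.72) = +3.52 V with n = 1.
At equilibrium E = 0, so log K = nE°cell / 0.0592 = (1)(+3.52) / 0.0592 = 59.5.

log K = 59.5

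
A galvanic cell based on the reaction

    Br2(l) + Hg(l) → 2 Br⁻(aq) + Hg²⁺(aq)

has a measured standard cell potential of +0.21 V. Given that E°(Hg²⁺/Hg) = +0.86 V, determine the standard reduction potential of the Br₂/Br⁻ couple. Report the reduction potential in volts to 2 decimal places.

+1.07 V

In the reaction as written the Br₂/Br⁻ couple is reduced (cathode) and Hg²⁺/Hg is oxidized (anode), so E°cell = E°(Br₂/Br⁻) − E°(Hg²⁺/Hg).
E°(Br₂/Br⁻) = E°cell + E°(anode) = +0.21 + (+0.86) = +1.07 V.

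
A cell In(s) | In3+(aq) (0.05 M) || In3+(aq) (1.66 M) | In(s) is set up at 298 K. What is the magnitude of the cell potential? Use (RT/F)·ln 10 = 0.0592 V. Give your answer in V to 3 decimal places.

0.030 V

For a concentration cell E°cell = 0, since both electrodes use the same couple.
The compartment with the higher In3+(aq) concentration (1.66 M) acts as the cathode; ions are reduced there and produced at the dilute (0.05 M) anode.
With n = 3, Ecell = −(0.0592/3)·log([dilute]/[conc]) = −(0.0592/3)·log(0.05/1.66) = +0.030 V.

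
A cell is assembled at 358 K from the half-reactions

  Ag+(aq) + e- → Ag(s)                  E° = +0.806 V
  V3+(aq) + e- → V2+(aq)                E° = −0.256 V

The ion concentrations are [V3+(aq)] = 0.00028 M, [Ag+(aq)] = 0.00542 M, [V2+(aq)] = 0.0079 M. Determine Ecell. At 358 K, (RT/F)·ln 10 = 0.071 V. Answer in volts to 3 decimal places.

+1.004 V

Ag⁺/Ag is reduced (cathode, E° = +0.806 V) and V³⁺/V²⁺ is oxidized (anode).
E°cell = +0.806 − (−0.256) = +1.062 V, with n = 1 electron transferred.
Balancing gives Ag+(aq) + V2+(aq) → Ag(s) + V3+(aq); hence Q = [V3+(aq)] / ([Ag+(aq)]·[V2+(aq)]) = 6.54 (log Q = 0.816).
E = E° − (0.071/n)·log Q = +1.062 − (0.071/1)(0.816) = +1.004 V.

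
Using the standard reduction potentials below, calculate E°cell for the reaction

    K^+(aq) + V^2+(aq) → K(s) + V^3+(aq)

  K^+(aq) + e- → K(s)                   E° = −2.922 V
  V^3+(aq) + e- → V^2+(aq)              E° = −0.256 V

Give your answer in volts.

In the reaction as written, K^+(aq) is reduced (cathode) and V^3+(aq) is produced by oxidation at the anode.
E°cell = E°(cathode) − E°(anode) = −2.922 − (−0.256) = −2.666 V.
The negative E°cell means the reaction is non-spontaneous in the direction written.

−2.666 V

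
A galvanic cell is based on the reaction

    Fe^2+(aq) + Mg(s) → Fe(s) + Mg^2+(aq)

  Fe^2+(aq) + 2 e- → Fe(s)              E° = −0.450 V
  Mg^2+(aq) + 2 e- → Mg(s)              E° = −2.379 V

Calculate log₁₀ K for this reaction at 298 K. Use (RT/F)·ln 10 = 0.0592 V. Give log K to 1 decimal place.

log K = 65.2

The Fe²⁺/Fe couple is reduced (cathode); E°cell = −0.450 − (−2.379) = +1.929 V with n = 2.
At equilibrium E = 0, so log K = nE°cell / 0.0592 = (2)(+1.929) / 0.0592 = 65.2.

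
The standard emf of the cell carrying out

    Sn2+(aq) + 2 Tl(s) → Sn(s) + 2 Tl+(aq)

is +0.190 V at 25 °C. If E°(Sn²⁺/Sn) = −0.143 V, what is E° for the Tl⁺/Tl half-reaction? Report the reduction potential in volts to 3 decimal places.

−0.333 V

In the reaction as written the Sn²⁺/Sn couple is reduced (cathode) and Tl⁺/Tl is oxidized (anode), so E°cell = E°(Sn²⁺/Sn) − E°(Tl⁺/Tl).
E°(Tl⁺/Tl) = E°(cathode) − E°cell = −0.143 − (+0.190) = −0.333 V.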